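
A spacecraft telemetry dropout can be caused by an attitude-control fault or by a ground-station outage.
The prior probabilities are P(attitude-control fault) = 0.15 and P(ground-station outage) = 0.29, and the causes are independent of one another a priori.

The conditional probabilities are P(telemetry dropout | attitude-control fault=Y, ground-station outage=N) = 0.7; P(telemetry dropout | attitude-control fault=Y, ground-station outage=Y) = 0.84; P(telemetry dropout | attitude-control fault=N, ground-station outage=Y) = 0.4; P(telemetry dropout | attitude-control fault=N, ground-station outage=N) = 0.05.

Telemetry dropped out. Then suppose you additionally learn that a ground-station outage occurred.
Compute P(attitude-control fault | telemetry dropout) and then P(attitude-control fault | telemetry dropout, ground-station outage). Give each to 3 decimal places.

P(attitude-control fault | telemetry dropout) ≈ 0.463; P(attitude-control fault | telemetry dropout, ground-station outage) ≈ 0.270

P(telemetry dropout) = 0.05·0.85·0.71 + 0.4·0.85·0.29 + 0.7·0.15·0.71 + 0.84·0.15·0.29 = 0.030175 + 0.098600 + 0.074550 + 0.036540 = 0.239865
Of this, 0.111090 comes from 0.074550 + 0.036540 (the attitude-control fault=true cases).
Hence the posterior is 0.111090/0.239865 ≈ 0.463.

With the extra evidence:
Weight on attitude-control fault=true, given the evidence: 0.84*0.15 = 0.126000
The normalizing constant is 0.4*0.85 + 0.84*0.15 = 0.466000
P(attitude-control fault | telemetry dropout, ground-station outage) = 0.126000/0.466000 ≈ 0.270
Conditioning on ground-station outage lowers the posterior on attitude-control fault: the classic explaining-away effect in a common-effect structure.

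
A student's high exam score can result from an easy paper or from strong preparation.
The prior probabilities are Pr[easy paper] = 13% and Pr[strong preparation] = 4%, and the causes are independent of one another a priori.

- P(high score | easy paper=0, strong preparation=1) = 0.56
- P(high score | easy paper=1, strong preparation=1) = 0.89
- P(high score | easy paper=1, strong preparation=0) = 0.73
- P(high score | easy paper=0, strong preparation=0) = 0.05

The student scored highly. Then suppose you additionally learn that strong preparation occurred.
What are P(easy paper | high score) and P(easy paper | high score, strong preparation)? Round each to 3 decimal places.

P(high score) = 0.05·0.87·0.96 + 0.56·0.87·0.04 + 0.73·0.13·0.96 + 0.89·0.13·0.04 = 0.041760 + 0.019488 + 0.091104 + 0.004628 = 0.156980
Restricting to configurations with easy paper present: 0.091104 + 0.004628 = 0.095732.
So P(easy paper | high score) = 0.095732/0.156980 ≈ 0.610.

With the extra evidence:
Weight on easy paper=true, given the evidence: 0.89·0.13 = 0.115700
Denominator P(high score | strong preparation): 0.56·0.87 + 0.89·0.13 = 0.602900
Posterior = 0.115700 / 0.602900 ≈ 0.192
Conditioning on strong preparation lowers the posterior on easy paper: the classic explaining-away effect in a common-effect structure.

P(easy paper | high score) ≈ 0.610; P(easy paper | high score, strong preparation) ≈ 0.192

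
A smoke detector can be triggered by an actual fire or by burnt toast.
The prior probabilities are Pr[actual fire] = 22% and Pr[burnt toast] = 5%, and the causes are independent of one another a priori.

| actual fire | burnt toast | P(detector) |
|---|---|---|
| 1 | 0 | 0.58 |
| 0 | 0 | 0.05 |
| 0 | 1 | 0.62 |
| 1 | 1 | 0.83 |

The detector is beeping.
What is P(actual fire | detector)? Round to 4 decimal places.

P(actual fire | detector) ≈ 0.6804

Sum P(detector|·) weighted by the priors over the 4 (actual fire, burnt toast) configurations:
  P(detector) = 0.05×0.78×0.95 + 0.62×0.78×0.05 + 0.58×0.22×0.95 + 0.83×0.22×0.05
        = 0.037050 + 0.024180 + 0.121220 + 0.009130 = 0.191580
Configurations with actual fire contribute 0.130350, so
  P(actual fire | detector) = 0.130350 / 0.191580 ≈ 0.6804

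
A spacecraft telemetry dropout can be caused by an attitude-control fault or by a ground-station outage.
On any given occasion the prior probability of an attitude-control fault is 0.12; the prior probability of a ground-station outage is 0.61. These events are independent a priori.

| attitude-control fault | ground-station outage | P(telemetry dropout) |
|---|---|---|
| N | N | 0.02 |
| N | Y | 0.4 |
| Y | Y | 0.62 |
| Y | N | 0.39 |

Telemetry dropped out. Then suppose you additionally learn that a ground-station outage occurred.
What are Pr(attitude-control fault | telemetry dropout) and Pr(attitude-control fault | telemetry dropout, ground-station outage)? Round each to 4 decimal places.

Pr(attitude-control fault | telemetry dropout) ≈ 0.2231; Pr(attitude-control fault | telemetry dropout, ground-station outage) ≈ 0.1745

For the numerator, keep only attitude-control fault=true terms: 0.018252 + 0.045384 = 0.063636
Normalizer over all consistent configurations: 0.02×0.88×0.39 + 0.4×0.88×0.61 + 0.39×0.12×0.39 + 0.62×0.12×0.61 = 0.285220
P(attitude-control fault | telemetry dropout) = 0.063636/0.285220 ≈ 0.2231

Now condition on the additional information:
For the numerator, keep only attitude-control fault=true terms: 0.62×0.12 = 0.074400
Denominator P(telemetry dropout | ground-station outage): 0.4×0.88 + 0.62×0.12 = 0.426400
P(attitude-control fault | telemetry dropout, ground-station outage) = 0.074400/0.426400 ≈ 0.1745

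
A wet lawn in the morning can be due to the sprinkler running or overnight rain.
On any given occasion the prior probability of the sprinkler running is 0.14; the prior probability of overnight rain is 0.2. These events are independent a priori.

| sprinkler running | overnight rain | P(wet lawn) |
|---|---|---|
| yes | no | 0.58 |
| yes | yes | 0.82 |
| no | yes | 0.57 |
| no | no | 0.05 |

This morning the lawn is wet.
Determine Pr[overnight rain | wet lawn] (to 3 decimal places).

Numerator (weight on configurations with overnight rain): 0.098040 + 0.022960 = 0.121000
Denominator P(wet lawn): 0.05·0.86·0.8 + 0.57·0.86·0.2 + 0.58·0.14·0.8 + 0.82·0.14·0.2 = 0.220360
P(overnight rain | wet lawn) = 0.121000/0.220360 ≈ 0.549

Pr[overnight rain | wet lawn] ≈ 0.549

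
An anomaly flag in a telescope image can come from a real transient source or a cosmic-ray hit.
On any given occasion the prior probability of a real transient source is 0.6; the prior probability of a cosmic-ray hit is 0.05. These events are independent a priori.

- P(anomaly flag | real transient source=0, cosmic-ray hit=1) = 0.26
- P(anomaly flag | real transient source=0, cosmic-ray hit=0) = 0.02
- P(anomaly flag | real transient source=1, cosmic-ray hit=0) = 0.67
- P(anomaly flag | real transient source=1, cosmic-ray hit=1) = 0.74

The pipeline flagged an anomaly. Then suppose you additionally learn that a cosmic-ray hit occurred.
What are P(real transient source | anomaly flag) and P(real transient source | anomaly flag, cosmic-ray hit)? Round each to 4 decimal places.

P(real transient source | anomaly flag) ≈ 0.9693; P(real transient source | anomaly flag, cosmic-ray hit) ≈ 0.8102

P(anomaly flag) = 0.02*0.4*0.95 + 0.26*0.4*0.05 + 0.67*0.6*0.95 + 0.74*0.6*0.05 = 0.007600 + 0.005200 + 0.381900 + 0.022200 = 0.416900
Of this, 0.404100 comes from 0.381900 + 0.022200 (the real transient source=true cases).
Hence the posterior is 0.404100/0.416900 ≈ 0.9693.

With the extra evidence:
P(anomaly flag | cosmic-ray hit) = 0.26·0.4 + 0.74·0.6 = 0.104000 + 0.444000 = 0.548000
Restricting to configurations with real transient source present: 0.74·0.6 = 0.444000.
Hence the posterior is 0.444000/0.548000 ≈ 0.8102.
Conditioning on cosmic-ray hit lowers the posterior on real transient source: the classic explaining-away effect in a common-effect structure.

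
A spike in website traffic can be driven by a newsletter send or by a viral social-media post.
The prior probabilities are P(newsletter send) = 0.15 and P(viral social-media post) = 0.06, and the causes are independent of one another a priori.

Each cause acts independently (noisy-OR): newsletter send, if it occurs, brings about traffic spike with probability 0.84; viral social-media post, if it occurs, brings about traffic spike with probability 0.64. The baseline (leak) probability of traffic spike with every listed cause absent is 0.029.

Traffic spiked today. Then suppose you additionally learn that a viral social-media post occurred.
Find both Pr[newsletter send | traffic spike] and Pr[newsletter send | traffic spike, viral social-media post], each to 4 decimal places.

Under noisy-OR, P(traffic spike | causes) = 1 − (1−0.029)·∏(1−qᵢ) over the active causes.
P(traffic spike) = 0.029×0.85×0.94 + 0.65044×0.85×0.06 + 0.84464×0.15×0.94 + 0.94407×0.15×0.06 = 0.023171 + 0.033172 + 0.119094 + 0.008497 = 0.183934
The newsletter send-present share is 0.119094 + 0.008497 = 0.127591.
Hence the posterior is 0.127591/0.183934 ≈ 0.6937.

Now condition on the additional information:
Numerator (weight on configurations with newsletter send): 0.94407×0.15 = 0.141611
The normalizing constant is 0.65044×0.85 + 0.94407×0.15 = 0.694485
Posterior = 0.141611 / 0.694485 ≈ 0.2039
This is intercausal reasoning (explaining away): once viral social-media post accounts for the traffic spike, newsletter send becomes less likely.

Pr[newsletter send | traffic spike] ≈ 0.6937; Pr[newsletter send | traffic spike, viral social-media post] ≈ 0.2039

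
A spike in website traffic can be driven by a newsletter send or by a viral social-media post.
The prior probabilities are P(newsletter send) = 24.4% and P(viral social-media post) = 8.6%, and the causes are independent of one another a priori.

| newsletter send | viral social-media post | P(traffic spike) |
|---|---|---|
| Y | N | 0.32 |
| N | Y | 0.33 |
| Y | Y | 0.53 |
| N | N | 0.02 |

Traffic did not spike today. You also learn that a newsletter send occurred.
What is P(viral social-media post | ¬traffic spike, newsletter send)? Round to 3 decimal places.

Sum P(¬traffic spike|·) weighted by the priors over both values of viral social-media post:
  P(¬traffic spike | newsletter send) = 0.68*0.914 + 0.47*0.086
        = 0.621520 + 0.040420 = 0.661940
The terms with viral social-media post present sum to 0.040420, so
  P(viral social-media post | ¬traffic spike, newsletter send) = 0.040420 / 0.661940 ≈ 0.061

P(viral social-media post | ¬traffic spike, newsletter send) ≈ 0.061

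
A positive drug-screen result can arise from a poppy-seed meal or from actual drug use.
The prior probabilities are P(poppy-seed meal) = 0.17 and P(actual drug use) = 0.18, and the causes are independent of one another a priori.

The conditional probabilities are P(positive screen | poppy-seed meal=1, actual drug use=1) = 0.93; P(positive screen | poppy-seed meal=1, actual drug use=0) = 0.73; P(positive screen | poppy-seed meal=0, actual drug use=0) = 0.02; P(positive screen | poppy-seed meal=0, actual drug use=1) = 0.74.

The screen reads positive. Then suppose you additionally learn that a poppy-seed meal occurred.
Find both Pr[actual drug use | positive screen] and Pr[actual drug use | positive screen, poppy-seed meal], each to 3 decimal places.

Pr[actual drug use | positive screen] ≈ 0.546; Pr[actual drug use | positive screen, poppy-seed meal] ≈ 0.219

Numerator (weight on configurations with actual drug use): 0.110556 + 0.028458 = 0.139014
Denominator P(positive screen): 0.02*0.83*0.82 + 0.74*0.83*0.18 + 0.73*0.17*0.82 + 0.93*0.17*0.18 = 0.254388
Posterior = 0.139014 / 0.254388 ≈ 0.546

Now also conditioning on poppy-seed meal=true:
P(positive screen | poppy-seed meal) = 0.73·0.82 + 0.93·0.18 = 0.598600 + 0.167400 = 0.766000
The actual drug use-present share is 0.93·0.18 = 0.167400.
So P(actual drug use | positive screen, poppy-seed meal) = 0.167400/0.766000 ≈ 0.219.
Conditioning on poppy-seed meal lowers the posterior on actual drug use: the classic explaining-away effect in a common-effect structure.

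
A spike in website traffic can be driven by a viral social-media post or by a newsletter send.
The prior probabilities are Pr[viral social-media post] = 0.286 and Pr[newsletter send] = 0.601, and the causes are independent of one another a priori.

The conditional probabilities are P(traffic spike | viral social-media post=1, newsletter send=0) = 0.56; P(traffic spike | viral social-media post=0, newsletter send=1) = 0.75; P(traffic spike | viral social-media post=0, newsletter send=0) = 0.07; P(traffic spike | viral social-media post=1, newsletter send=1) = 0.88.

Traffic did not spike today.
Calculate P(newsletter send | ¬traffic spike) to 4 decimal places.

P(newsletter send | ¬traffic spike) ≈ 0.2887

For the numerator, keep only newsletter send=true terms: 0.107278 + 0.020626 = 0.127904
Denominator P(¬traffic spike): 0.93×0.714×0.399 + 0.25×0.714×0.601 + 0.44×0.286×0.399 + 0.12×0.286×0.601 = 0.443058
P(newsletter send | ¬traffic spike) = 0.127904/0.443058 ≈ 0.2887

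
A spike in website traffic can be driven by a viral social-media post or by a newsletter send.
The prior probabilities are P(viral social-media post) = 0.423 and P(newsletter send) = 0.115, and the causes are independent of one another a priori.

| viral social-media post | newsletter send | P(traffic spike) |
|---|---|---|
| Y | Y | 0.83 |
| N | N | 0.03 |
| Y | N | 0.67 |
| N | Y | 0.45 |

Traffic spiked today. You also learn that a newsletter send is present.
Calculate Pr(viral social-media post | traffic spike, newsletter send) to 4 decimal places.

Pr(viral social-media post | traffic spike, newsletter send) ≈ 0.5749

Numerator (weight on configurations with viral social-media post): 0.83*0.423 = 0.351090
Denominator P(traffic spike | newsletter send): 0.45*0.577 + 0.83*0.423 = 0.610740
Posterior = 0.351090 / 0.610740 ≈ 0.5749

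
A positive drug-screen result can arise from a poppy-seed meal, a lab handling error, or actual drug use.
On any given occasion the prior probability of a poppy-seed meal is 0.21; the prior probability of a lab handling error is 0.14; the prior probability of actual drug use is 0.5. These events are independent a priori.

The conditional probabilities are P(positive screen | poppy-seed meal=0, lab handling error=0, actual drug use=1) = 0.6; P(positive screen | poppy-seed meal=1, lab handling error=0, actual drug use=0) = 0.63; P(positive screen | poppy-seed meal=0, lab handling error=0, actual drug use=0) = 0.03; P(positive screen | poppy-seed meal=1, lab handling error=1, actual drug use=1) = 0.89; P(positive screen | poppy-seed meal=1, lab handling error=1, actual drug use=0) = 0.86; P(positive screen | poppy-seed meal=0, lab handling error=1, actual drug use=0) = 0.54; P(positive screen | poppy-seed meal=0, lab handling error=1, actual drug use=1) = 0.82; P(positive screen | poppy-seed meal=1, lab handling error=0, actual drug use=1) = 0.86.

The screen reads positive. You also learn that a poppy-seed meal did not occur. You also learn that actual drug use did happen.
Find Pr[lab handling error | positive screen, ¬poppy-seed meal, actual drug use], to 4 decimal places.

Pr[lab handling error | positive screen, ¬poppy-seed meal, actual drug use] ≈ 0.1820

P(positive screen | ¬poppy-seed meal, actual drug use) = 0.6*0.86 + 0.82*0.14 = 0.516000 + 0.114800 = 0.630800
Of this, 0.114800 comes from 0.82*0.14 (the lab handling error=true cases).
So P(lab handling error | positive screen, ¬poppy-seed meal, actual drug use) = 0.114800/0.630800 ≈ 0.1820.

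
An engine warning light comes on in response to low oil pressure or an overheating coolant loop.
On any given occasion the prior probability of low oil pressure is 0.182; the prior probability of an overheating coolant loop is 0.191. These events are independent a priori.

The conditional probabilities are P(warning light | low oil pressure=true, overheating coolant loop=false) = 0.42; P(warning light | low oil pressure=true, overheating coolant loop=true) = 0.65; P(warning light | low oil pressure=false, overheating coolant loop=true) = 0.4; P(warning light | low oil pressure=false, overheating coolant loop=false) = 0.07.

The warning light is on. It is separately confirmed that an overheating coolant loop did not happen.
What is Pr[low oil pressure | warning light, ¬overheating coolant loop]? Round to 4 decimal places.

Pr[low oil pressure | warning light, ¬overheating coolant loop] ≈ 0.5717

P(warning light | ¬overheating coolant loop) = 0.07×0.818 + 0.42×0.182 = 0.057260 + 0.076440 = 0.133700
The low oil pressure-present share is 0.42×0.182 = 0.076440.
Hence the posterior is 0.076440/0.133700 ≈ 0.5717.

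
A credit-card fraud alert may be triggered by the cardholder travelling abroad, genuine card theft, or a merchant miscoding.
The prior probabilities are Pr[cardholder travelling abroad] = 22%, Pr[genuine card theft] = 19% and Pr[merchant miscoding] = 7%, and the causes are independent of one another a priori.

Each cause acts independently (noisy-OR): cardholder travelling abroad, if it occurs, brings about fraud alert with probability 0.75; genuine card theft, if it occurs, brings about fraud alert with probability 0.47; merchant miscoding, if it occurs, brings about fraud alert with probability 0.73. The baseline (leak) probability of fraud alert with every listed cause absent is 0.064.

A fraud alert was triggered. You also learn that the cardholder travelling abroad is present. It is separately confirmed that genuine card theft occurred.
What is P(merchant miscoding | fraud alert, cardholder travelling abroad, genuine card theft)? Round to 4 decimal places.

P(merchant miscoding | fraud alert, cardholder travelling abroad, genuine card theft) ≈ 0.0767

Under noisy-OR, P(fraud alert | causes) = 1 − (1−0.064)·∏(1−qᵢ) over the active causes.
P(fraud alert | cardholder travelling abroad, genuine card theft) = 0.87598·0.93 + 0.966515·0.07 = 0.814661 + 0.067656 = 0.882317
Restricting to configurations with merchant miscoding present: 0.966515·0.07 = 0.067656.
P(merchant miscoding | fraud alert, cardholder travelling abroad, genuine card theft) = 0.067656 / 0.882317 ≈ 0.0767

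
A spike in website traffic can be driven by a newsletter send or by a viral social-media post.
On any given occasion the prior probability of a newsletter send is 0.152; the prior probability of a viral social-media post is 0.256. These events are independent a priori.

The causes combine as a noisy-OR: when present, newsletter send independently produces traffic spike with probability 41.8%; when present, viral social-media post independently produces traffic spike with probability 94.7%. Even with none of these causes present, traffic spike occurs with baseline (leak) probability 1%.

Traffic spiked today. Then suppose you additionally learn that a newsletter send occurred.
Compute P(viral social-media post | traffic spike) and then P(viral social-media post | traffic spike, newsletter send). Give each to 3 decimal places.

P(viral social-media post | traffic spike) ≈ 0.818; P(viral social-media post | traffic spike, newsletter send) ≈ 0.440

Under noisy-OR, P(traffic spike | causes) = 1 − (1−0.01)·∏(1−qᵢ) over the active causes.
For the numerator, keep only viral social-media post=true terms: 0.205697 + 0.037724 = 0.243421
The normalizing constant is 0.01·0.848·0.744 + 0.94753·0.848·0.256 + 0.42382·0.152·0.744 + 0.969462·0.152·0.256 = 0.297659
P(viral social-media post | traffic spike) = 0.243421/0.297659 ≈ 0.818

Now also conditioning on newsletter send=true:
P(traffic spike | newsletter send) = 0.42382×0.744 + 0.969462×0.256 = 0.315322 + 0.248182 = 0.563504
Restricting to configurations with viral social-media post present: 0.969462×0.256 = 0.248182.
P(viral social-media post | traffic spike, newsletter send) = 0.248182 / 0.563504 ≈ 0.440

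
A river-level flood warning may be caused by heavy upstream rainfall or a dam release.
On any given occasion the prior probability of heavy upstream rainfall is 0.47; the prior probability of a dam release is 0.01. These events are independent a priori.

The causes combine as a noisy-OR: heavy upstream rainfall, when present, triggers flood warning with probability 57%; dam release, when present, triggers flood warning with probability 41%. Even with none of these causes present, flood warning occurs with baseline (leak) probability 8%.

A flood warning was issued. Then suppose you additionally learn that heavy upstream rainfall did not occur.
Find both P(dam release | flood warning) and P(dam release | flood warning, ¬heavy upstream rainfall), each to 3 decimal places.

P(dam release | flood warning) ≈ 0.018; P(dam release | flood warning, ¬heavy upstream rainfall) ≈ 0.055

Under noisy-OR, P(flood warning | causes) = 1 − (1−0.08)·∏(1−qᵢ) over the active causes.
Weight on dam release=true, given the evidence: 0.002423 + 0.003603 = 0.006026
Normalizer over all consistent configurations: 0.08·0.53·0.99 + 0.4572·0.53·0.01 + 0.6044·0.47·0.99 + 0.766596·0.47·0.01 = 0.329229
P(dam release | flood warning) = 0.006026/0.329229 ≈ 0.018

Now condition on the additional information:
P(flood warning | ¬heavy upstream rainfall) = 0.08·0.99 + 0.4572·0.01 = 0.079200 + 0.004572 = 0.083772
Restricting to configurations with dam release present: 0.4572·0.01 = 0.004572.
So P(dam release | flood warning, ¬heavy upstream rainfall) = 0.004572/0.083772 ≈ 0.055.
Ruling out heavy upstream rainfall raises the posterior on dam release — the flip side of explaining away.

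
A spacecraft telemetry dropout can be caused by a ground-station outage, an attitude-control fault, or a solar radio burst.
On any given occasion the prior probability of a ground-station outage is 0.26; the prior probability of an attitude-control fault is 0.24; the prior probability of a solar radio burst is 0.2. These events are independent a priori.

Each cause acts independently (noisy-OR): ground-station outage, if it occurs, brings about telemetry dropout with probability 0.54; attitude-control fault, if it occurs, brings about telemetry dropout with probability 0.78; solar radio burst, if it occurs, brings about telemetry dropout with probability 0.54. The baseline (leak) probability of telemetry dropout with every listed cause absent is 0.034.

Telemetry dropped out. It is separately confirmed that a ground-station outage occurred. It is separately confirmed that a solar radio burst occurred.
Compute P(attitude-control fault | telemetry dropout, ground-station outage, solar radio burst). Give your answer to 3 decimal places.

P(attitude-control fault | telemetry dropout, ground-station outage, solar radio burst) ≈ 0.275

Under noisy-OR, P(telemetry dropout | causes) = 1 − (1−0.034)·∏(1−qᵢ) over the active causes.
Enumerate both values of attitude-control fault and weight by the priors:
  P(telemetry dropout | ground-station outage, solar radio burst) = 0.795594·0.76 + 0.955031·0.24
        = 0.604651 + 0.229207 = 0.833858
Keeping only the attitude-control fault-present terms gives 0.229207, so
  P(attitude-control fault | telemetry dropout, ground-station outage, solar radio burst) = 0.229207 / 0.833858 ≈ 0.275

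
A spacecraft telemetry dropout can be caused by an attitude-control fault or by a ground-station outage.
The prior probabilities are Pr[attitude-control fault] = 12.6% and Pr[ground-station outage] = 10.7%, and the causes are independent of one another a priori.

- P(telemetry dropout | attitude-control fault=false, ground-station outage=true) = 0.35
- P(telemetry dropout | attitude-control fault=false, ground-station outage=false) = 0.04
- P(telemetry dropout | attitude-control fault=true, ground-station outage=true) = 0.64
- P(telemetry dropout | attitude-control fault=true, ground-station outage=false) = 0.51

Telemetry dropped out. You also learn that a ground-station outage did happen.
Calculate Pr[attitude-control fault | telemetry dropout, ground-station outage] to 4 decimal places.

Pr[attitude-control fault | telemetry dropout, ground-station outage] ≈ 0.2086

P(telemetry dropout | ground-station outage) = 0.35×0.874 + 0.64×0.126 = 0.305900 + 0.080640 = 0.386540
Of this, 0.080640 comes from 0.64×0.126 (the attitude-control fault=true cases).
So P(attitude-control fault | telemetry dropout, ground-station outage) = 0.080640/0.386540 ≈ 0.2086.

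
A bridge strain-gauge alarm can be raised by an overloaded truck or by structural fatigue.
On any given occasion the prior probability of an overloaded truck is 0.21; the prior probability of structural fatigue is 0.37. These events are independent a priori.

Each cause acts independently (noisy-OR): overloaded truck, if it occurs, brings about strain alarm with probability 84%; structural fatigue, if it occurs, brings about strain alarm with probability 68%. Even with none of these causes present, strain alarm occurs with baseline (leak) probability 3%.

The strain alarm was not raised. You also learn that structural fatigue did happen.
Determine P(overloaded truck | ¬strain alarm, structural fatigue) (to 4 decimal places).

Under noisy-OR, P(strain alarm | causes) = 1 − (1−0.03)·∏(1−qᵢ) over the active causes.
For the numerator, keep only overloaded truck=true terms: 0.049664·0.21 = 0.010429
Normalizer over all consistent configurations: 0.3104·0.79 + 0.049664·0.21 = 0.255645
P(overloaded truck | ¬strain alarm, structural fatigue) = 0.010429/0.255645 ≈ 0.0408

P(overloaded truck | ¬strain alarm, structural fatigue) ≈ 0.0408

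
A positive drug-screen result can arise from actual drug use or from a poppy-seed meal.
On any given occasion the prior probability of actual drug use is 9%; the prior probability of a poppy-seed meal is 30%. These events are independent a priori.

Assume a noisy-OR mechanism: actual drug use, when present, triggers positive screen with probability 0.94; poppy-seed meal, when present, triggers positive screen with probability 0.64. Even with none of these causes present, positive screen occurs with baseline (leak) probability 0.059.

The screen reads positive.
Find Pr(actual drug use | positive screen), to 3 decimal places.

Under noisy-OR, P(positive screen | causes) = 1 − (1−0.059)·∏(1−qᵢ) over the active causes.
Weight on actual drug use=true, given the evidence: 0.059443 + 0.026451 = 0.085894
Normalizer over all consistent configurations: 0.059·0.91·0.7 + 0.66124·0.91·0.3 + 0.94354·0.09·0.7 + 0.979674·0.09·0.3 = 0.303996
P(actual drug use | positive screen) = 0.085894/0.303996 ≈ 0.283

Pr(actual drug use | positive screen) ≈ 0.283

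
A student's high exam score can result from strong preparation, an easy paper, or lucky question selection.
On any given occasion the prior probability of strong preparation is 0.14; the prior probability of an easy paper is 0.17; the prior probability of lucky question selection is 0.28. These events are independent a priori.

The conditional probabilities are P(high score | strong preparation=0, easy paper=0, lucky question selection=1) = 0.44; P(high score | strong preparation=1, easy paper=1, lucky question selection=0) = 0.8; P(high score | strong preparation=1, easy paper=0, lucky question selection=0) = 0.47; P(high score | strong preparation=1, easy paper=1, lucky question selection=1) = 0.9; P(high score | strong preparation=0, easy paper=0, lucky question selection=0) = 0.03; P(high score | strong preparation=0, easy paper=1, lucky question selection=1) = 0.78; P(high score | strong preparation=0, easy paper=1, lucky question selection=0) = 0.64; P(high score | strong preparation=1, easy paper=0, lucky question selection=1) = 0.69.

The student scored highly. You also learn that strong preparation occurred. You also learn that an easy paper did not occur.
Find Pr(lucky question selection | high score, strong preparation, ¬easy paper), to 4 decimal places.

Pr(lucky question selection | high score, strong preparation, ¬easy paper) ≈ 0.3634

By total probability over both values of lucky question selection:
  P(high score | strong preparation, ¬easy paper) = 0.47*0.72 + 0.69*0.28
        = 0.338400 + 0.193200 = 0.531600
Configurations with lucky question selection contribute 0.193200, so
  P(lucky question selection | high score, strong preparation, ¬easy paper) = 0.193200 / 0.531600 ≈ 0.3634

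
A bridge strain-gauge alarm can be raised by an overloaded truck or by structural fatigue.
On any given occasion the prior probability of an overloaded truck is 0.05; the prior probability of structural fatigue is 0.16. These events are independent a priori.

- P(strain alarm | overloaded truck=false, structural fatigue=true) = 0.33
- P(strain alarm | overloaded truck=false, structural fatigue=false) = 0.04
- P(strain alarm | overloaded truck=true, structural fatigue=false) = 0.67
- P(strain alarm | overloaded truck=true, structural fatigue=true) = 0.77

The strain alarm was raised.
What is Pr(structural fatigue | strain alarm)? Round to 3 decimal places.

For the numerator, keep only structural fatigue=true terms: 0.050160 + 0.006160 = 0.056320
The normalizing constant is 0.04×0.95×0.84 + 0.33×0.95×0.16 + 0.67×0.05×0.84 + 0.77×0.05×0.16 = 0.116380
P(structural fatigue | strain alarm) = 0.056320/0.116380 ≈ 0.484

Pr(structural fatigue | strain alarm) ≈ 0.484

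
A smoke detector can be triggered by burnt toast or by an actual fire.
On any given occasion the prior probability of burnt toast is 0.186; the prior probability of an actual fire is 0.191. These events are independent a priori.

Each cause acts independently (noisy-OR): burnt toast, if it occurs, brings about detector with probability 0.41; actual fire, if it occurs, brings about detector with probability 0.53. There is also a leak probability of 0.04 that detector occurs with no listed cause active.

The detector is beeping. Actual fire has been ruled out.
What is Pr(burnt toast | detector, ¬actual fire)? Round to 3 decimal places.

Under noisy-OR, P(detector | causes) = 1 − (1−0.04)·∏(1−qᵢ) over the active causes.
Enumerate both values of burnt toast and weight by the priors:
  P(detector | ¬actual fire) = 0.04*0.814 + 0.4336*0.186
        = 0.032560 + 0.080650 = 0.113210
Configurations with burnt toast contribute 0.080650, so
  P(burnt toast | detector, ¬actual fire) = 0.080650 / 0.113210 ≈ 0.712

Pr(burnt toast | detector, ¬actual fire) ≈ 0.712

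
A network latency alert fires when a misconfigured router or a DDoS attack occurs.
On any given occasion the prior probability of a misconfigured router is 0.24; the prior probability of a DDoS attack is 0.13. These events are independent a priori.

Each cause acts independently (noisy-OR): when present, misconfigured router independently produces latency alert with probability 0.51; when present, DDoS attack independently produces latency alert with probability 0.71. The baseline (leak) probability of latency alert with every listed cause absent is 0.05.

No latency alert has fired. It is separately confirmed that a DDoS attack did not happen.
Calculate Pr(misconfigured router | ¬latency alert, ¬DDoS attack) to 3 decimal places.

Pr(misconfigured router | ¬latency alert, ¬DDoS attack) ≈ 0.134

Under noisy-OR, P(latency alert | causes) = 1 − (1−0.05)·∏(1−qᵢ) over the active causes.
P(¬latency alert | ¬DDoS attack) = 0.95·0.76 + 0.4655·0.24 = 0.722000 + 0.111720 = 0.833720
The misconfigured router-present share is 0.4655·0.24 = 0.111720.
Hence the posterior is 0.111720/0.833720 ≈ 0.134.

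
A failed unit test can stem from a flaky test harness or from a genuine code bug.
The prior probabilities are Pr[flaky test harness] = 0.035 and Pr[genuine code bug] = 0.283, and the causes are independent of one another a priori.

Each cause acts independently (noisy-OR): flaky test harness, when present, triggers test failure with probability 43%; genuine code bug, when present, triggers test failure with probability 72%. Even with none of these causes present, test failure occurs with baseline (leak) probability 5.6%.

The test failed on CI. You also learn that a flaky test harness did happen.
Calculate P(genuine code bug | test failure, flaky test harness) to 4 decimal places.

Under noisy-OR, P(test failure | causes) = 1 − (1−0.056)·∏(1−qᵢ) over the active causes.
Weight on genuine code bug=true, given the evidence: 0.849338*0.283 = 0.240363
The normalizing constant is 0.46192*0.717 + 0.849338*0.283 = 0.571560
Posterior = 0.240363 / 0.571560 ≈ 0.4205

P(genuine code bug | test failure, flaky test harness) ≈ 0.4205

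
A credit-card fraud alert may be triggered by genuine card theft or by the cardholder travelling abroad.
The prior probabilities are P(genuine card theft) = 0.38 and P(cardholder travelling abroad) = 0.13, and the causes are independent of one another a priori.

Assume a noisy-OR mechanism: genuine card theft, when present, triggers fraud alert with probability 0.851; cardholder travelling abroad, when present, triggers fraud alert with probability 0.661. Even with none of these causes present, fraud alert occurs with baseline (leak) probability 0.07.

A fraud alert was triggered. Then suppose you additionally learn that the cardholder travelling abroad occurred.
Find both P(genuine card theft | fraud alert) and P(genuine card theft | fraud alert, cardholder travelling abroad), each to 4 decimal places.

P(genuine card theft | fraud alert) ≈ 0.7812; P(genuine card theft | fraud alert, cardholder travelling abroad) ≈ 0.4604

Under noisy-OR, P(fraud alert | causes) = 1 − (1−0.07)·∏(1−qᵢ) over the active causes.
Weight on genuine card theft=true, given the evidence: 0.284789 + 0.047079 = 0.331868
The normalizing constant is 0.07·0.62·0.87 + 0.68473·0.62·0.13 + 0.86143·0.38·0.87 + 0.953025·0.38·0.13 = 0.424815
P(genuine card theft | fraud alert) = 0.331868/0.424815 ≈ 0.7812

Now also conditioning on cardholder travelling abroad=true:
Enumerate both values of genuine card theft and weight by the priors:
  P(fraud alert | cardholder travelling abroad) = 0.68473·0.62 + 0.953025·0.38
        = 0.424533 + 0.362150 = 0.786683
Keeping only the genuine card theft-present terms gives 0.362150, so
  P(genuine card theft | fraud alert, cardholder travelling abroad) = 0.362150 / 0.786683 ≈ 0.4604
— cardholder travelling abroad explains away the evidence for genuine card theft.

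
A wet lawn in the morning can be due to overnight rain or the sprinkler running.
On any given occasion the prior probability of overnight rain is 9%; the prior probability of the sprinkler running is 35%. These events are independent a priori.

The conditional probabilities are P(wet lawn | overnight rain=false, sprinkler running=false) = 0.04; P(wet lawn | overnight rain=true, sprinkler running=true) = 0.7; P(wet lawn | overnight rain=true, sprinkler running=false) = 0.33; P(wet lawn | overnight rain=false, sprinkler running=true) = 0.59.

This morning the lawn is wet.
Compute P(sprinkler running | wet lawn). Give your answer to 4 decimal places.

P(sprinkler running | wet lawn) ≈ 0.8301

For the numerator, keep only sprinkler running=true terms: 0.187915 + 0.022050 = 0.209965
Normalizer over all consistent configurations: 0.04*0.91*0.65 + 0.59*0.91*0.35 + 0.33*0.09*0.65 + 0.7*0.09*0.35 = 0.252930
Posterior = 0.209965 / 0.252930 ≈ 0.8301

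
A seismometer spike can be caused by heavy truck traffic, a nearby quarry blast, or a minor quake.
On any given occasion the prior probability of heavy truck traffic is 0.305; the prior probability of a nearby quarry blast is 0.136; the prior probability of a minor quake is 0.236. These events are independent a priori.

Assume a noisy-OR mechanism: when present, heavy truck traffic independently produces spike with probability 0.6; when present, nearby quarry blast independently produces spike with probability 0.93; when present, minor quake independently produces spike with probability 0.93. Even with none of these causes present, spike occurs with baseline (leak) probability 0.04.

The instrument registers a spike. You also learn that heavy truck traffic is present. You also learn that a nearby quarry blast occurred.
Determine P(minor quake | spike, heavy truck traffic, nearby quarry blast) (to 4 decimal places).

P(minor quake | spike, heavy truck traffic, nearby quarry blast) ≈ 0.2406

Under noisy-OR, P(spike | causes) = 1 − (1−0.04)·∏(1−qᵢ) over the active causes.
Weight on minor quake=true, given the evidence: 0.998118*0.236 = 0.235556
Denominator P(spike | heavy truck traffic, nearby quarry blast): 0.97312*0.764 + 0.998118*0.236 = 0.979020
Posterior = 0.235556 / 0.979020 ≈ 0.2406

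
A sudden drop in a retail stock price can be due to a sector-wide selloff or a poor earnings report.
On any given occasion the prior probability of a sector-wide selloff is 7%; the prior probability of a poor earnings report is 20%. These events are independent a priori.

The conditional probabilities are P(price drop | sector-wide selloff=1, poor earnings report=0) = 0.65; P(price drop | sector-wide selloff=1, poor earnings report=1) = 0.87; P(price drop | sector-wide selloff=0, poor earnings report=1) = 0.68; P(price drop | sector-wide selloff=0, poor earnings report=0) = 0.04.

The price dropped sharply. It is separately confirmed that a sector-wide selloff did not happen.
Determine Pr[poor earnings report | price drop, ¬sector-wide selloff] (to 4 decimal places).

For the numerator, keep only poor earnings report=true terms: 0.68·0.2 = 0.136000
Normalizer over all consistent configurations: 0.04·0.8 + 0.68·0.2 = 0.168000
P(poor earnings report | price drop, ¬sector-wide selloff) = 0.136000/0.168000 ≈ 0.8095

Pr[poor earnings report | price drop, ¬sector-wide selloff] ≈ 0.8095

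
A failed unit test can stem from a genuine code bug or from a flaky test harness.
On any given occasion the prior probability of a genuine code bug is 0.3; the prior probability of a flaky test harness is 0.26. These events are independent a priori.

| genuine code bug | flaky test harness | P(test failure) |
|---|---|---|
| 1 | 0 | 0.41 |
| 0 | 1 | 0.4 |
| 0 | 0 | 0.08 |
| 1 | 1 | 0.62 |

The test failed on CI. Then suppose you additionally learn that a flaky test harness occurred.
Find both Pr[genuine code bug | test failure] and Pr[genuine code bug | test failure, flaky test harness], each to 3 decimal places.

Pr[genuine code bug | test failure] ≈ 0.550; Pr[genuine code bug | test failure, flaky test harness] ≈ 0.399

P(test failure) = 0.08×0.7×0.74 + 0.4×0.7×0.26 + 0.41×0.3×0.74 + 0.62×0.3×0.26 = 0.041440 + 0.072800 + 0.091020 + 0.048360 = 0.253620
Restricting to configurations with genuine code bug present: 0.091020 + 0.048360 = 0.139380.
Hence the posterior is 0.139380/0.253620 ≈ 0.550.

Now also conditioning on flaky test harness=true:
By total probability over both values of genuine code bug:
  P(test failure | flaky test harness) = 0.4·0.7 + 0.62·0.3
        = 0.280000 + 0.186000 = 0.466000
Keeping only the genuine code bug-present terms gives 0.186000, so
  P(genuine code bug | test failure, flaky test harness) = 0.186000 / 0.466000 ≈ 0.399
Conditioning on flaky test harness lowers the posterior on genuine code bug: the classic explaining-away effect in a common-effect structure.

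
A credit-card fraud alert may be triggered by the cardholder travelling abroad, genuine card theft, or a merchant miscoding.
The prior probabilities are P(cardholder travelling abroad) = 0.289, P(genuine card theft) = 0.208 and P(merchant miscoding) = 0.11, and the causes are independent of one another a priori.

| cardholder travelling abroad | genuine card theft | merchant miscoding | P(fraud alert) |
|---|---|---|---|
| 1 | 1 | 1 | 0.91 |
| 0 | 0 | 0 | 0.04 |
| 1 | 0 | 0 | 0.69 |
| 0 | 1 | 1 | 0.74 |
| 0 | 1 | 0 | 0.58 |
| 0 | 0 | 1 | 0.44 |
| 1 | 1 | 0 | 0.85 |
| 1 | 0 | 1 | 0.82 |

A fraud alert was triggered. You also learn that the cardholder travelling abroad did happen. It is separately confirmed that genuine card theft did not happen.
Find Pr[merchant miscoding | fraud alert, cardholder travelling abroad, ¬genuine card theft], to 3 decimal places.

Pr[merchant miscoding | fraud alert, cardholder travelling abroad, ¬genuine card theft] ≈ 0.128

Sum P(fraud alert|·) weighted by the priors over both values of merchant miscoding:
  P(fraud alert | cardholder travelling abroad, ¬genuine card theft) = 0.69×0.89 + 0.82×0.11
        = 0.614100 + 0.090200 = 0.704300
The terms with merchant miscoding present sum to 0.090200, so
  P(merchant miscoding | fraud alert, cardholder travelling abroad, ¬genuine card theft) = 0.090200 / 0.704300 ≈ 0.128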